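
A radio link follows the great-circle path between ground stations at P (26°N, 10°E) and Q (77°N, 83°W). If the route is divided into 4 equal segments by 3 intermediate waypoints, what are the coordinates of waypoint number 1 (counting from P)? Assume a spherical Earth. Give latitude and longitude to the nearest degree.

Write both endpoints as unit vectors p₁, p₂ with components (cos φ cos λ, cos φ sin λ, sin φ).
The central angle between the endpoints is δ = arccos(p₁·p₂) ≈ 1.141 rad (65.4°).
Interpolate at f = 1/4 with slerp weights a = sin((1−f)δ)/sin δ ≈ 0.831, b = sin(fδ)/sin δ ≈ 0.310.
p = a·p₁ + b·p₂ ≈ (0.744, 0.061, 0.666); φ = arcsin(p_z) ≈ 41.74°, λ = atan2(p_y, p_x) ≈ 4.65°.

≈ (42°N, 5°E)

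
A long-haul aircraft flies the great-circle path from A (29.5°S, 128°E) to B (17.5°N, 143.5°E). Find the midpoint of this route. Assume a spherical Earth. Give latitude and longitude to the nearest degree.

≈ (6°S, 136°E)

Write both endpoints as unit vectors p₁, p₂ with components (cos φ cos λ, cos φ sin λ, sin φ).
The central angle between the endpoints is δ = arccos(p₁·p₂) ≈ 0.861 rad (49.3°).
Interpolate at f = 1/2 with slerp weights a = sin((1−f)δ)/sin δ ≈ 0.550, b = sin(fδ)/sin δ ≈ 0.550.
p = a·p₁ + b·p₂ ≈ (-0.717, 0.689, -0.105); φ = arcsin(p_z) ≈ -6.05°, λ = atan2(p_y, p_x) ≈ 136.11°.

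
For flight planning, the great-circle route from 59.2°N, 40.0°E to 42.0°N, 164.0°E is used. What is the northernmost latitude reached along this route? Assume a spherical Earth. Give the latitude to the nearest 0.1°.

≈ 70.2°N

The great circle lies in the plane with unit normal n̂ = (p₁ × p₂)/|p₁ × p₂|.
Here n̂_z ≈ +0.338; the vertex latitude is φ_max = arccos|n̂_z| ≈ 70.2°.
Check via Clairaut: cos φ_max = |cos φ₁| · sin C = cos(59.2°)·sin(41.4°) ≈ 0.338, again giving ≈ 70.2°.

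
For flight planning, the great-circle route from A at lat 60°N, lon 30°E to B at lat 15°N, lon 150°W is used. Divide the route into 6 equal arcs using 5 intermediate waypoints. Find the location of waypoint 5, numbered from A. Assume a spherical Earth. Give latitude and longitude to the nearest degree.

Convert each endpoint to a unit vector on the sphere (x = cos φ cos λ, y = cos φ sin λ, z = sin φ).
The central angle between the endpoints is δ = arccos(p₁·p₂) ≈ 1.833 rad (105.0°).
Interpolate at f = 5/6 with slerp weights a = sin((1−f)δ)/sin δ ≈ 0.311, b = sin(fδ)/sin δ ≈ 1.034.
p = a·p₁ + b·p₂ ≈ (-0.730, -0.422, 0.537); φ = arcsin(p_z) ≈ 32.50°, λ = atan2(p_y, p_x) ≈ -150.00°.

≈ lat 32°N, lon 150°W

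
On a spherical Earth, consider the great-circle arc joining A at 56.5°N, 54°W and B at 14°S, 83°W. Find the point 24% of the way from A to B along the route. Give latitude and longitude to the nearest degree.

≈ 40°N, 65°W

Convert each endpoint to a unit vector on the sphere (x = cos φ cos λ, y = cos φ sin λ, z = sin φ).
The central angle between the endpoints is δ = arccos(p₁·p₂) ≈ 1.301 rad (74.5°).
Interpolate at f = 0.24 with slerp weights a = sin((1−f)δ)/sin δ ≈ 0.867, b = sin(fδ)/sin δ ≈ 0.319.
p = a·p₁ + b·p₂ ≈ (0.319, -0.694, 0.646); φ = arcsin(p_z) ≈ 40.21°, λ = atan2(p_y, p_x) ≈ -65.32°.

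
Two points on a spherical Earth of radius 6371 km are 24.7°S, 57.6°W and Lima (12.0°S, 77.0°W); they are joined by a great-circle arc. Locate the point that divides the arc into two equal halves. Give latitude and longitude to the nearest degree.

Convert each endpoint to a unit vector on the sphere (x = cos φ cos λ, y = cos φ sin λ, z = sin φ).
The central angle between the endpoints is δ = arccos(p₁·p₂) ≈ 0.390 rad (22.3°).
Interpolate at f = 1/2 with slerp weights a = sin((1−f)δ)/sin δ ≈ 0.510, b = sin(fδ)/sin δ ≈ 0.510.
p = a·p₁ + b·p₂ ≈ (0.360, -0.877, -0.319); φ = arcsin(p_z) ≈ -18.60°, λ = atan2(p_y, p_x) ≈ -67.66°.

≈ 19°S, 68°W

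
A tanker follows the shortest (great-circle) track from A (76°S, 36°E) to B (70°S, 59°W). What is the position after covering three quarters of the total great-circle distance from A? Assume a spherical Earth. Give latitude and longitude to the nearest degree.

Convert each endpoint to a unit vector on the sphere (x = cos φ cos λ, y = cos φ sin λ, z = sin φ).
The central angle between the endpoints is δ = arccos(p₁·p₂) ≈ 0.440 rad (25.2°).
Interpolate at f = 3/4 with slerp weights a = sin((1−f)δ)/sin δ ≈ 0.258, b = sin(fδ)/sin δ ≈ 0.761.
p = a·p₁ + b·p₂ ≈ (0.184, -0.186, -0.965); φ = arcsin(p_z) ≈ -74.80°, λ = atan2(p_y, p_x) ≈ -45.30°.

≈ (75°S, 45°W)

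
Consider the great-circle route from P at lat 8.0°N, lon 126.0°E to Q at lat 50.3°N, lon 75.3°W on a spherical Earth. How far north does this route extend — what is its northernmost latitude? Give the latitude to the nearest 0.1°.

≈ 74.8°N

The great circle lies in the plane with unit normal n̂ = (p₁ × p₂)/|p₁ × p₂|.
Here n̂_z ≈ +0.262; the vertex latitude is φ_max = arccos|n̂_z| ≈ 74.8°.
Check via Clairaut: cos φ_max = |cos φ₁| · sin C = cos(8.0°)·sin(15.4°) ≈ 0.262, again giving ≈ 74.8°.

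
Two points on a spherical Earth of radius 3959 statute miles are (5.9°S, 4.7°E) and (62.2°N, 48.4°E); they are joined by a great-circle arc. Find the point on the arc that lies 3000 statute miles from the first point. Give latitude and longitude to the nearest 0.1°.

Write both endpoints as unit vectors p₁, p₂ with components (cos φ cos λ, cos φ sin λ, sin φ).
The central angle between the endpoints is δ = arccos(p₁·p₂) ≈ 1.324 rad (75.8°). The total great-circle distance is δ·R ≈ 1.324 × 3959 ≈ 5241 mi, so the target fraction is f = 3000/5241 ≈ 0.572.
Interpolate at f ≈ 0.572 with slerp weights a = sin((1−f)δ)/sin δ ≈ 0.553, b = sin(fδ)/sin δ ≈ 0.709.
p = a·p₁ + b·p₂ ≈ (0.768, 0.292, 0.570); φ = arcsin(p_z) ≈ 34.76°, λ = atan2(p_y, p_x) ≈ 20.84°.

≈ (34.8°N, 20.8°E)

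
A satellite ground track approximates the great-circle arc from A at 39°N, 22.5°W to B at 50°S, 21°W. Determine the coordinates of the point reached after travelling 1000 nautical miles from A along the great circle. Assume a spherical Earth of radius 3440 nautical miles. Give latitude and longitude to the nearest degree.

Write both endpoints as unit vectors p₁, p₂ with components (cos φ cos λ, cos φ sin λ, sin φ).
The central angle between the endpoints is δ = arccos(p₁·p₂) ≈ 1.554 rad (89.0°). The total great-circle distance is δ·R ≈ 1.554 × 3440 ≈ 5344 nmi, so the target fraction is f = 1000/5344 ≈ 0.187.
Interpolate at f ≈ 0.187 with slerp weights a = sin((1−f)δ)/sin δ ≈ 0.953, b = sin(fδ)/sin δ ≈ 0.287.
p = a·p₁ + b·p₂ ≈ (0.856, -0.349, 0.380); φ = arcsin(p_z) ≈ 22.35°, λ = atan2(p_y, p_x) ≈ -22.20°.

≈ 22°N, 22°W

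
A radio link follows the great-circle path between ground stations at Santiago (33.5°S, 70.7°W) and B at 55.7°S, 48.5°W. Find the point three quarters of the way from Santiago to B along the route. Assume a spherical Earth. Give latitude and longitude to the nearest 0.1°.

Write both endpoints as unit vectors p₁, p₂ with components (cos φ cos λ, cos φ sin λ, sin φ).
The central angle between the endpoints is δ = arccos(p₁·p₂) ≈ 0.471 rad (27.0°).
Interpolate at f = 3/4 with slerp weights a = sin((1−f)δ)/sin δ ≈ 0.259, b = sin(fδ)/sin δ ≈ 0.762.
p = a·p₁ + b·p₂ ≈ (0.356, -0.526, -0.773); φ = arcsin(p_z) ≈ -50.60°, λ = atan2(p_y, p_x) ≈ -55.88°.

≈ 50.6°S, 55.9°W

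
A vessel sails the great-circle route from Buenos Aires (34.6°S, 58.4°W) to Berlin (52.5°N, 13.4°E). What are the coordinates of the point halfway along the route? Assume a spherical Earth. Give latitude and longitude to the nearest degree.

Convert each endpoint to a unit vector on the sphere (x = cos φ cos λ, y = cos φ sin λ, z = sin φ).
The central angle between the endpoints is δ = arccos(p₁·p₂) ≈ 1.869 rad (107.1°).
Interpolate at f = 1/2 with slerp weights a = sin((1−f)δ)/sin δ ≈ 0.842, b = sin(fδ)/sin δ ≈ 0.842.
p = a·p₁ + b·p₂ ≈ (0.861, -0.471, 0.190); φ = arcsin(p_z) ≈ 10.94°, λ = atan2(p_y, p_x) ≈ -28.69°.

≈ (11°N, 29°W)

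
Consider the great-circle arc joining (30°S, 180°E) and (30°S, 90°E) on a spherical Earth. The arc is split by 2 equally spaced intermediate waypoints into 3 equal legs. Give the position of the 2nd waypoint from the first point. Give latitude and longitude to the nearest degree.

≈ (38°S, 119°E)

Write both endpoints as unit vectors p₁, p₂ with components (cos φ cos λ, cos φ sin λ, sin φ).
The central angle between the endpoints is δ = arccos(p₁·p₂) ≈ 1.318 rad (75.5°).
Interpolate at f = 2/3 with slerp weights a = sin((1−f)δ)/sin δ ≈ 0.439, b = sin(fδ)/sin δ ≈ 0.795.
p = a·p₁ + b·p₂ ≈ (-0.380, 0.689, -0.617); φ = arcsin(p_z) ≈ -38.12°, λ = atan2(p_y, p_x) ≈ 118.92°.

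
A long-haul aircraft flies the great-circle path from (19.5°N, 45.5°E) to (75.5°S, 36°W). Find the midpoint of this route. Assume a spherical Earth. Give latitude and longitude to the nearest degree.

Convert each endpoint to a unit vector on the sphere (x = cos φ cos λ, y = cos φ sin λ, z = sin φ).
The central angle between the endpoints is δ = arccos(p₁·p₂) ≈ 1.863 rad (106.8°).
Interpolate at f = 1/2 with slerp weights a = sin((1−f)δ)/sin δ ≈ 0.838, b = sin(fδ)/sin δ ≈ 0.838.
p = a·p₁ + b·p₂ ≈ (0.724, 0.440, -0.532); φ = arcsin(p_z) ≈ -32.12°, λ = atan2(p_y, p_x) ≈ 31.31°.

≈ (32°S, 31°E)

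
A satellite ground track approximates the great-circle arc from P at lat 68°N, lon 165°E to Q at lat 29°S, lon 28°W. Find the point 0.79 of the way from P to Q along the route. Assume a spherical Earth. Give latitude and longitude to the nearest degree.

Convert each endpoint to a unit vector on the sphere (x = cos φ cos λ, y = cos φ sin λ, z = sin φ).
The central angle between the endpoints is δ = arccos(p₁·p₂) ≈ 2.448 rad (140.2°).
Interpolate at f = 0.79 with slerp weights a = sin((1−f)δ)/sin δ ≈ 0.769, b = sin(fδ)/sin δ ≈ 1.462.
p = a·p₁ + b·p₂ ≈ (0.851, -0.526, 0.004); φ = arcsin(p_z) ≈ 0.24°, λ = atan2(p_y, p_x) ≈ -31.71°.

≈ lat 0°N, lon 32°W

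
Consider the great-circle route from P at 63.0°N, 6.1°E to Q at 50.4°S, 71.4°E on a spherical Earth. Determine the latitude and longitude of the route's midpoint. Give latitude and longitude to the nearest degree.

≈ 7°N, 45°E

Write both endpoints as unit vectors p₁, p₂ with components (cos φ cos λ, cos φ sin λ, sin φ).
The central angle between the endpoints is δ = arccos(p₁·p₂) ≈ 2.172 rad (124.4°).
Interpolate at f = 1/2 with slerp weights a = sin((1−f)δ)/sin δ ≈ 1.073, b = sin(fδ)/sin δ ≈ 1.073.
p = a·p₁ + b·p₂ ≈ (0.702, 0.700, 0.129); φ = arcsin(p_z) ≈ 7.43°, λ = atan2(p_y, p_x) ≈ 44.90°.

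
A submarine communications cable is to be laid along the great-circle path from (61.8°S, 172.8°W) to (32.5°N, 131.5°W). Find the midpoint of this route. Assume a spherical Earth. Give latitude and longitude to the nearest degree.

≈ (16°S, 146°W)

Convert each endpoint to a unit vector on the sphere (x = cos φ cos λ, y = cos φ sin λ, z = sin φ).
The central angle between the endpoints is δ = arccos(p₁·p₂) ≈ 1.746 rad (100.0°).
Interpolate at f = 1/2 with slerp weights a = sin((1−f)δ)/sin δ ≈ 0.778, b = sin(fδ)/sin δ ≈ 0.778.
p = a·p₁ + b·p₂ ≈ (-0.800, -0.538, -0.268); φ = arcsin(p_z) ≈ -15.53°, λ = atan2(p_y, p_x) ≈ -146.09°.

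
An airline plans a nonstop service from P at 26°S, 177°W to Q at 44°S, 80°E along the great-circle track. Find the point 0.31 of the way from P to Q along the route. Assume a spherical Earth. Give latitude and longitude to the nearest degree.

≈ 42°S, 159°E

Convert each endpoint to a unit vector on the sphere (x = cos φ cos λ, y = cos φ sin λ, z = sin φ).
The central angle between the endpoints is δ = arccos(p₁·p₂) ≈ 1.411 rad (80.8°).
Interpolate at f = 0.31 with slerp weights a = sin((1−f)δ)/sin δ ≈ 0.838, b = sin(fδ)/sin δ ≈ 0.429.
p = a·p₁ + b·p₂ ≈ (-0.698, 0.265, -0.665); φ = arcsin(p_z) ≈ -41.70°, λ = atan2(p_y, p_x) ≈ 159.25°.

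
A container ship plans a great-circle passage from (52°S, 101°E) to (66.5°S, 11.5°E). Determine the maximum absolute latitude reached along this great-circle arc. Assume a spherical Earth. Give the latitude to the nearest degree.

The great circle lies in the plane with unit normal n̂ = (p₁ × p₂)/|p₁ × p₂|.
Here n̂_z ≈ -0.356; the vertex latitude is φ_max = arccos|n̂_z| ≈ 69.1°.
Check via Clairaut: cos φ_max = |cos φ₁| · sin C = cos(52.0°)·sin(144.6°) ≈ 0.356, again giving ≈ 69.1°.

≈ 69°S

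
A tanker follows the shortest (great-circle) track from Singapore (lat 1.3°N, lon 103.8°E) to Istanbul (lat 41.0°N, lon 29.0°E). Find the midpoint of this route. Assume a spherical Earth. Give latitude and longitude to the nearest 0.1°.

≈ lat 25.8°N, lon 72.5°E

Write both endpoints as unit vectors p₁, p₂ with components (cos φ cos λ, cos φ sin λ, sin φ).
The central angle between the endpoints is δ = arccos(p₁·p₂) ≈ 1.356 rad (77.7°).
Interpolate at f = 1/2 with slerp weights a = sin((1−f)δ)/sin δ ≈ 0.642, b = sin(fδ)/sin δ ≈ 0.642.
p = a·p₁ + b·p₂ ≈ (0.271, 0.858, 0.436); φ = arcsin(p_z) ≈ 25.84°, λ = atan2(p_y, p_x) ≈ 72.49°.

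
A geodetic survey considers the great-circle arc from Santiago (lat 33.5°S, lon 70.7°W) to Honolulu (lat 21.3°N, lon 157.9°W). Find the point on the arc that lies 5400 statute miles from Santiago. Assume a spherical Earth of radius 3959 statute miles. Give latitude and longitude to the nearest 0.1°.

Convert each endpoint to a unit vector on the sphere (x = cos φ cos λ, y = cos φ sin λ, z = sin φ).
The central angle between the endpoints is δ = arccos(p₁·p₂) ≈ 1.734 rad (99.4°). The total great-circle distance is δ·R ≈ 1.734 × 3959 ≈ 6865 mi, so the target fraction is f = 5400/6865 ≈ 0.787.
Interpolate at f ≈ 0.787 with slerp weights a = sin((1−f)δ)/sin δ ≈ 0.367, b = sin(fδ)/sin δ ≈ 0.992.
p = a·p₁ + b·p₂ ≈ (-0.755, -0.636, 0.158); φ = arcsin(p_z) ≈ 9.09°, λ = atan2(p_y, p_x) ≈ -139.89°.

≈ lat 9.1°N, lon 139.9°W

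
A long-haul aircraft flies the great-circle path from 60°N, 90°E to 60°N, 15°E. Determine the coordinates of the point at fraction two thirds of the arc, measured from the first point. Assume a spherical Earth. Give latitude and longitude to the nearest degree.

≈ 65°N, 39°E

From cos δ = sin φ₁ sin φ₂ + cos φ₁ cos φ₂ cos Δλ, the central angle is δ ≈ 0.619 rad (35.4°).
Interpolate at f = 2/3 with slerp weights a = sin((1−f)δ)/sin δ ≈ 0.353, b = sin(fδ)/sin δ ≈ 0.691.
p = a·p₁ + b·p₂ ≈ (0.334, 0.266, 0.904); φ = arcsin(p_z) ≈ 64.73°, λ = atan2(p_y, p_x) ≈ 38.55°.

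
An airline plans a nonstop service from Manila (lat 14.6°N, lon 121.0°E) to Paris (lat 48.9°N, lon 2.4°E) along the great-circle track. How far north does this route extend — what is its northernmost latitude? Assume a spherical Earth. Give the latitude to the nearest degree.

≈ 56°N

The great circle lies in the plane with unit normal n̂ = (p₁ × p₂)/|p₁ × p₂|.
Here n̂_z ≈ -0.562; the vertex latitude is φ_max = arccos|n̂_z| ≈ 55.8°.
Check via Clairaut: cos φ_max = |cos φ₁| · sin C = cos(14.6°)·sin(35.5°) ≈ 0.562, again giving ≈ 55.8°.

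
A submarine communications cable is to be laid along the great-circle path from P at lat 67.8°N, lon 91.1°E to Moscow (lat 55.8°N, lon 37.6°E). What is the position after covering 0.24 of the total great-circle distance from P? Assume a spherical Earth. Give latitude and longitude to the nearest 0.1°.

Convert each endpoint to a unit vector on the sphere (x = cos φ cos λ, y = cos φ sin λ, z = sin φ).
The central angle between the endpoints is δ = arccos(p₁·p₂) ≈ 0.469 rad (26.9°).
Interpolate at f = 0.24 with slerp weights a = sin((1−f)δ)/sin δ ≈ 0.772, b = sin(fδ)/sin δ ≈ 0.248.
p = a·p₁ + b·p₂ ≈ (0.105, 0.377, 0.920); φ = arcsin(p_z) ≈ 66.97°, λ = atan2(p_y, p_x) ≈ 74.42°.

≈ lat 67.0°N, lon 74.4°E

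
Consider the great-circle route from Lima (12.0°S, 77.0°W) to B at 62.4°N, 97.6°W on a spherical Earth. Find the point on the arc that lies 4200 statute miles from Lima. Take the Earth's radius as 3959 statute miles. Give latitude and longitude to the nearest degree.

≈ 48°N, 90°W

Write both endpoints as unit vectors p₁, p₂ with components (cos φ cos λ, cos φ sin λ, sin φ).
The central angle between the endpoints is δ = arccos(p₁·p₂) ≈ 1.328 rad (76.1°). The total great-circle distance is δ·R ≈ 1.328 × 3959 ≈ 5259 mi, so the target fraction is f = 4200/5259 ≈ 0.799.
Interpolate at f ≈ 0.799 with slerp weights a = sin((1−f)δ)/sin δ ≈ 0.272, b = sin(fδ)/sin δ ≈ 0.899.
p = a·p₁ + b·p₂ ≈ (0.005, -0.672, 0.740); φ = arcsin(p_z) ≈ 47.74°, λ = atan2(p_y, p_x) ≈ -89.59°.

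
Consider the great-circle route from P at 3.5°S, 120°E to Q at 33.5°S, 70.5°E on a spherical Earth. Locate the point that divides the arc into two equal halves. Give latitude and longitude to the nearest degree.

≈ 20°S, 98°E

Convert each endpoint to a unit vector on the sphere (x = cos φ cos λ, y = cos φ sin λ, z = sin φ).
The central angle between the endpoints is δ = arccos(p₁·p₂) ≈ 0.959 rad (55.0°).
Interpolate at f = 1/2 with slerp weights a = sin((1−f)δ)/sin δ ≈ 0.564, b = sin(fδ)/sin δ ≈ 0.564.
p = a·p₁ + b·p₂ ≈ (-0.124, 0.930, -0.345); φ = arcsin(p_z) ≈ -20.21°, λ = atan2(p_y, p_x) ≈ 97.62°.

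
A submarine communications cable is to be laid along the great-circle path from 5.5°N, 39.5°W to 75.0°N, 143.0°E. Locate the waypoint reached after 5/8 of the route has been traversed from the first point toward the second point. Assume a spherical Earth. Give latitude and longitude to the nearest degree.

Convert each endpoint to a unit vector on the sphere (x = cos φ cos λ, y = cos φ sin λ, z = sin φ).
The central angle between the endpoints is δ = arccos(p₁·p₂) ≈ 1.736 rad (99.5°).
Interpolate at f = 5/8 with slerp weights a = sin((1−f)δ)/sin δ ≈ 0.614, b = sin(fδ)/sin δ ≈ 0.897.
p = a·p₁ + b·p₂ ≈ (0.287, -0.249, 0.925); φ = arcsin(p_z) ≈ 67.67°, λ = atan2(p_y, p_x) ≈ -41.03°.

≈ 68°N, 41°W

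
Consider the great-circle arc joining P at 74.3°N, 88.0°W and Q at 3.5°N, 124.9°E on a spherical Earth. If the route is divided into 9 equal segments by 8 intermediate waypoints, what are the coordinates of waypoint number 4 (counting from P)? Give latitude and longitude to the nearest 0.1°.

≈ 57.9°N, 138.2°E

From cos δ = sin φ₁ sin φ₂ + cos φ₁ cos φ₂ cos Δλ, the central angle is δ ≈ 1.740 rad (99.7°).
Interpolate at f = 4/9 with slerp weights a = sin((1−f)δ)/sin δ ≈ 0.835, b = sin(fδ)/sin δ ≈ 0.708.
p = a·p₁ + b·p₂ ≈ (-0.397, 0.354, 0.847); φ = arcsin(p_z) ≈ 57.87°, λ = atan2(p_y, p_x) ≈ 138.24°.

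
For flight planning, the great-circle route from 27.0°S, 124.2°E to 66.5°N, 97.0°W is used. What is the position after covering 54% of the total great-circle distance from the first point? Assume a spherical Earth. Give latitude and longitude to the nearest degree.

Convert each endpoint to a unit vector on the sphere (x = cos φ cos λ, y = cos φ sin λ, z = sin φ).
The central angle between the endpoints is δ = arccos(p₁·p₂) ≈ 2.324 rad (133.1°).
Interpolate at f = 0.54 with slerp weights a = sin((1−f)δ)/sin δ ≈ 1.201, b = sin(fδ)/sin δ ≈ 1.302.
p = a·p₁ + b·p₂ ≈ (-0.665, 0.370, 0.649); φ = arcsin(p_z) ≈ 40.47°, λ = atan2(p_y, p_x) ≈ 150.92°.

≈ 40°N, 151°E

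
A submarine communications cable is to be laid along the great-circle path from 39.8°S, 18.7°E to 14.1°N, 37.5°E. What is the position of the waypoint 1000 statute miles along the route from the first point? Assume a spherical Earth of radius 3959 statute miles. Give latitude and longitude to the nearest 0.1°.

≈ 26.2°S, 24.7°E

Write both endpoints as unit vectors p₁, p₂ with components (cos φ cos λ, cos φ sin λ, sin φ).
The central angle between the endpoints is δ = arccos(p₁·p₂) ≈ 0.989 rad (56.7°). The total great-circle distance is δ·R ≈ 0.989 × 3959 ≈ 3916 mi, so the target fraction is f = 1000/3916 ≈ 0.255.
Interpolate at f ≈ 0.255 with slerp weights a = sin((1−f)δ)/sin δ ≈ 0.804, b = sin(fδ)/sin δ ≈ 0.299.
p = a·p₁ + b·p₂ ≈ (0.815, 0.375, -0.442); φ = arcsin(p_z) ≈ -26.21°, λ = atan2(p_y, p_x) ≈ 24.68°.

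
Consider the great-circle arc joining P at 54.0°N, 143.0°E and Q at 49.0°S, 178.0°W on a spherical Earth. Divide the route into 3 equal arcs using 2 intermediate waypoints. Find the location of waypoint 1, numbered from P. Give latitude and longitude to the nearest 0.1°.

From cos δ = sin φ₁ sin φ₂ + cos φ₁ cos φ₂ cos Δλ, the central angle is δ ≈ 1.887 rad (108.1°).
Interpolate at f = 1/3 with slerp weights a = sin((1−f)δ)/sin δ ≈ 1.001, b = sin(fδ)/sin δ ≈ 0.619.
p = a·p₁ + b·p₂ ≈ (-0.876, 0.340, 0.343); φ = arcsin(p_z) ≈ 20.04°, λ = atan2(p_y, p_x) ≈ 158.79°.

≈ 20.0°N, 158.8°E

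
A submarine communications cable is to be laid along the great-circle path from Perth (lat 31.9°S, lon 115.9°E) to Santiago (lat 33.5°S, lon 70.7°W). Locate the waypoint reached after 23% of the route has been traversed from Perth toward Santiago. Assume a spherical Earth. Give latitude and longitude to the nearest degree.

≈ lat 58°S, lon 121°E

Convert each endpoint to a unit vector on the sphere (x = cos φ cos λ, y = cos φ sin λ, z = sin φ).
The central angle between the endpoints is δ = arccos(p₁·p₂) ≈ 1.995 rad (114.3°).
Interpolate at f = 0.23 with slerp weights a = sin((1−f)δ)/sin δ ≈ 1.097, b = sin(fδ)/sin δ ≈ 0.486.
p = a·p₁ + b·p₂ ≈ (-0.273, 0.455, -0.848); φ = arcsin(p_z) ≈ -57.96°, λ = atan2(p_y, p_x) ≈ 120.94°.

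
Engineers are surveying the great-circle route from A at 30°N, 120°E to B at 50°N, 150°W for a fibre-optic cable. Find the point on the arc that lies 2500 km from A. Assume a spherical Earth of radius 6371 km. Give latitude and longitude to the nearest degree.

≈ 44°N, 142°E

The haversine formula gives a central angle δ ≈ 1.178 rad (67.5°) between the endpoints. The total great-circle distance is δ·R ≈ 1.178 × 6371 ≈ 7503 km, so the target fraction is f = 2500/7503 ≈ 0.333.
Interpolate at f ≈ 0.333 with slerp weights a = sin((1−f)δ)/sin δ ≈ 0.765, b = sin(fδ)/sin δ ≈ 0.414.
p = a·p₁ + b·p₂ ≈ (-0.562, 0.441, 0.700); φ = arcsin(p_z) ≈ 44.41°, λ = atan2(p_y, p_x) ≈ 141.87°.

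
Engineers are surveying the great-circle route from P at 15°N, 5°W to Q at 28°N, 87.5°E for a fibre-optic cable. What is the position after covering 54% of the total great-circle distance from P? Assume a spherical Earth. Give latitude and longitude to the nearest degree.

≈ 30°N, 42°E

Write both endpoints as unit vectors p₁, p₂ with components (cos φ cos λ, cos φ sin λ, sin φ).
The central angle between the endpoints is δ = arccos(p₁·p₂) ≈ 1.486 rad (85.2°).
Interpolate at f = 0.54 with slerp weights a = sin((1−f)δ)/sin δ ≈ 0.634, b = sin(fδ)/sin δ ≈ 0.722.
p = a·p₁ + b·p₂ ≈ (0.638, 0.583, 0.503); φ = arcsin(p_z) ≈ 30.19°, λ = atan2(p_y, p_x) ≈ 42.44°.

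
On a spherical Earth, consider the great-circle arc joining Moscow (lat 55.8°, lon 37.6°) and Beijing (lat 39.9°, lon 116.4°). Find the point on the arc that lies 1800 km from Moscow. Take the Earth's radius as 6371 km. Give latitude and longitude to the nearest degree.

The haversine formula gives a central angle δ ≈ 0.909 rad (52.1°) between the endpoints. The total great-circle distance is δ·R ≈ 0.909 × 6371 ≈ 5793 km, so the target fraction is f = 1800/5793 ≈ 0.311.
Interpolate at f ≈ 0.311 with slerp weights a = sin((1−f)δ)/sin δ ≈ 0.743, b = sin(fδ)/sin δ ≈ 0.353.
p = a·p₁ + b·p₂ ≈ (0.211, 0.498, 0.841); φ = arcsin(p_z) ≈ 57.29°, λ = atan2(p_y, p_x) ≈ 67.07°.

≈ lat 57°, lon 67°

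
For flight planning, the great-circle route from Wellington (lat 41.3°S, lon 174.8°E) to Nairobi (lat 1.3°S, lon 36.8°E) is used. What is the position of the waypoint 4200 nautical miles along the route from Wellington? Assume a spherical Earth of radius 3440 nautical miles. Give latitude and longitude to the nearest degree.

≈ lat 41°S, lon 76°E

Write both endpoints as unit vectors p₁, p₂ with components (cos φ cos λ, cos φ sin λ, sin φ).
The central angle between the endpoints is δ = arccos(p₁·p₂) ≈ 2.145 rad (122.9°). The total great-circle distance is δ·R ≈ 2.145 × 3440 ≈ 7379 nmi, so the target fraction is f = 4200/7379 ≈ 0.569.
Interpolate at f ≈ 0.569 with slerp weights a = sin((1−f)δ)/sin δ ≈ 0.951, b = sin(fδ)/sin δ ≈ 1.119.
p = a·p₁ + b·p₂ ≈ (0.185, 0.735, -0.653); φ = arcsin(p_z) ≈ -40.75°, λ = atan2(p_y, p_x) ≈ 75.90°.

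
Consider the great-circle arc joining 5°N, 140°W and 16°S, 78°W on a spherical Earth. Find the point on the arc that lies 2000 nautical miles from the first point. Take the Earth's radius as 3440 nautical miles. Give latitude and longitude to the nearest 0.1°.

From cos δ = sin φ₁ sin φ₂ + cos φ₁ cos φ₂ cos Δλ, the central angle is δ ≈ 1.131 rad (64.8°). The total great-circle distance is δ·R ≈ 1.131 × 3440 ≈ 3891 nmi, so the target fraction is f = 2000/3891 ≈ 0.514.
Interpolate at f ≈ 0.514 with slerp weights a = sin((1−f)δ)/sin δ ≈ 0.577, b = sin(fδ)/sin δ ≈ 0.607.
p = a·p₁ + b·p₂ ≈ (-0.319, -0.940, -0.117); φ = arcsin(p_z) ≈ -6.72°, λ = atan2(p_y, p_x) ≈ -108.76°.

≈ 6.7°S, 108.8°W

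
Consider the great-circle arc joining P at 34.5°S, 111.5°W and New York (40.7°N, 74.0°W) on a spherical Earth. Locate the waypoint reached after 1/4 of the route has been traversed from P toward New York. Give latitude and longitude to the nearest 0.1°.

≈ 15.8°S, 101.7°W

From cos δ = sin φ₁ sin φ₂ + cos φ₁ cos φ₂ cos Δλ, the central angle is δ ≈ 1.444 rad (82.7°).
Interpolate at f = 1/4 with slerp weights a = sin((1−f)δ)/sin δ ≈ 0.891, b = sin(fδ)/sin δ ≈ 0.356.
p = a·p₁ + b·p₂ ≈ (-0.195, -0.942, -0.272); φ = arcsin(p_z) ≈ -15.80°, λ = atan2(p_y, p_x) ≈ -101.67°.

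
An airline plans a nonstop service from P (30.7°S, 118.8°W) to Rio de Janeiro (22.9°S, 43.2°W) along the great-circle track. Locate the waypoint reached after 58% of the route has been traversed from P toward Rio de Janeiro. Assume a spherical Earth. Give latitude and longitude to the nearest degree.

Convert each endpoint to a unit vector on the sphere (x = cos φ cos λ, y = cos φ sin λ, z = sin φ).
The central angle between the endpoints is δ = arccos(p₁·p₂) ≈ 1.164 rad (66.7°).
Interpolate at f = 0.58 with slerp weights a = sin((1−f)δ)/sin δ ≈ 0.511, b = sin(fδ)/sin δ ≈ 0.681.
p = a·p₁ + b·p₂ ≈ (0.245, -0.814, -0.526); φ = arcsin(p_z) ≈ -31.73°, λ = atan2(p_y, p_x) ≈ -73.25°.

≈ (32°S, 73°W)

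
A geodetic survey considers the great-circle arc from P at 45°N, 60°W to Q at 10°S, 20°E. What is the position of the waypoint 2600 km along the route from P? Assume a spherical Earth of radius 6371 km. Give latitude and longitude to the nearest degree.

Write both endpoints as unit vectors p₁, p₂ with components (cos φ cos λ, cos φ sin λ, sin φ).
The central angle between the endpoints is δ = arccos(p₁·p₂) ≈ 1.573 rad (90.1°). The total great-circle distance is δ·R ≈ 1.573 × 6371 ≈ 10019 km, so the target fraction is f = 2600/10019 ≈ 0.259.
Interpolate at f ≈ 0.259 with slerp weights a = sin((1−f)δ)/sin δ ≈ 0.919, b = sin(fδ)/sin δ ≈ 0.397.
p = a·p₁ + b·p₂ ≈ (0.692, -0.429, 0.581); φ = arcsin(p_z) ≈ 35.50°, λ = atan2(p_y, p_x) ≈ -31.79°.

≈ 35°N, 32°W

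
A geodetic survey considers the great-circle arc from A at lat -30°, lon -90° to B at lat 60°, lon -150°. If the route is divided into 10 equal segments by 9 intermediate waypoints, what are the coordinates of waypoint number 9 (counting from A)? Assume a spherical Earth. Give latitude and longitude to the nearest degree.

≈ lat 53°, lon -137°

From cos δ = sin φ₁ sin φ₂ + cos φ₁ cos φ₂ cos Δλ, the central angle is δ ≈ 1.789 rad (102.5°).
Interpolate at f = 9/10 with slerp weights a = sin((1−f)δ)/sin δ ≈ 0.182, b = sin(fδ)/sin δ ≈ 1.024.
p = a·p₁ + b·p₂ ≈ (-0.443, -0.414, 0.795); φ = arcsin(p_z) ≈ 52.68°, λ = atan2(p_y, p_x) ≈ -136.97°.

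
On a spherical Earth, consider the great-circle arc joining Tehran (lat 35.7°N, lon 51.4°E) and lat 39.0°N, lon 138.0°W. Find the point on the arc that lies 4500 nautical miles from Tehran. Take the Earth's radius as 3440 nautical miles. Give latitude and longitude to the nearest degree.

Convert each endpoint to a unit vector on the sphere (x = cos φ cos λ, y = cos φ sin λ, z = sin φ).
The central angle between the endpoints is δ = arccos(p₁·p₂) ≈ 1.829 rad (104.8°). The total great-circle distance is δ·R ≈ 1.829 × 3440 ≈ 6292 nmi, so the target fraction is f = 4500/6292 ≈ 0.715.
Interpolate at f ≈ 0.715 with slerp weights a = sin((1−f)δ)/sin δ ≈ 0.515, b = sin(fδ)/sin δ ≈ 0.999.
p = a·p₁ + b·p₂ ≈ (-0.316, -0.193, 0.929); φ = arcsin(p_z) ≈ 68.27°, λ = atan2(p_y, p_x) ≈ -148.63°.

≈ lat 68°N, lon 149°W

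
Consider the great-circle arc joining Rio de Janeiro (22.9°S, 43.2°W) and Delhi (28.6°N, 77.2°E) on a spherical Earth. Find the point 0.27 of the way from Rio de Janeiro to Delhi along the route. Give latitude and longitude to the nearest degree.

Convert each endpoint to a unit vector on the sphere (x = cos φ cos λ, y = cos φ sin λ, z = sin φ).
The central angle between the endpoints is δ = arccos(p₁·p₂) ≈ 2.209 rad (126.6°).
Interpolate at f = 0.27 with slerp weights a = sin((1−f)δ)/sin δ ≈ 1.244, b = sin(fδ)/sin δ ≈ 0.699.
p = a·p₁ + b·p₂ ≈ (0.971, -0.186, -0.149); φ = arcsin(p_z) ≈ -8.59°, λ = atan2(p_y, p_x) ≈ -10.83°.

≈ (9°S, 11°W)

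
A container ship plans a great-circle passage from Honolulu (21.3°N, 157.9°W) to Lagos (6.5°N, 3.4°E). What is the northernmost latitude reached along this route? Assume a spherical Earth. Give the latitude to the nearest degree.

≈ 57°N

The great circle lies in the plane with unit normal n̂ = (p₁ × p₂)/|p₁ × p₂|.
Here n̂_z ≈ +0.540; the vertex latitude is φ_max = arccos|n̂_z| ≈ 57.3°.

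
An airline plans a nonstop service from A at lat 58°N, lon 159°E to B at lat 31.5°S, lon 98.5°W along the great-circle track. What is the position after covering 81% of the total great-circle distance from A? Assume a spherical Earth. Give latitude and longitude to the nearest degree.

≈ lat 12°S, lon 113°W

Write both endpoints as unit vectors p₁, p₂ with components (cos φ cos λ, cos φ sin λ, sin φ).
The central angle between the endpoints is δ = arccos(p₁·p₂) ≈ 2.142 rad (122.7°).
Interpolate at f = 0.81 with slerp weights a = sin((1−f)δ)/sin δ ≈ 0.471, b = sin(fδ)/sin δ ≈ 1.173.
p = a·p₁ + b·p₂ ≈ (-0.381, -0.900, -0.214); φ = arcsin(p_z) ≈ -12.34°, λ = atan2(p_y, p_x) ≈ -112.93°.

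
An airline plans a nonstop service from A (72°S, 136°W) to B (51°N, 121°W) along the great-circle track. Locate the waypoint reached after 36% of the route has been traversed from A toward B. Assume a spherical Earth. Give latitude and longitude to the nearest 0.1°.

≈ (27.8°S, 127.1°W)

Convert each endpoint to a unit vector on the sphere (x = cos φ cos λ, y = cos φ sin λ, z = sin φ).
The central angle between the endpoints is δ = arccos(p₁·p₂) ≈ 2.155 rad (123.5°).
Interpolate at f = 0.36 with slerp weights a = sin((1−f)δ)/sin δ ≈ 1.177, b = sin(fδ)/sin δ ≈ 0.839.
p = a·p₁ + b·p₂ ≈ (-0.534, -0.705, -0.467); φ = arcsin(p_z) ≈ -27.83°, λ = atan2(p_y, p_x) ≈ -127.11°.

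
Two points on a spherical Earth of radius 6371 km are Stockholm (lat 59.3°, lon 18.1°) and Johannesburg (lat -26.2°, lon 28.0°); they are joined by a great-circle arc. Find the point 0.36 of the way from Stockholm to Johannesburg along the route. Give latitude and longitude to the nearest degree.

Convert each endpoint to a unit vector on the sphere (x = cos φ cos λ, y = cos φ sin λ, z = sin φ).
The central angle between the endpoints is δ = arccos(p₁·p₂) ≈ 1.499 rad (85.9°).
Interpolate at f = 0.36 with slerp weights a = sin((1−f)δ)/sin δ ≈ 0.821, b = sin(fδ)/sin δ ≈ 0.515.
p = a·p₁ + b·p₂ ≈ (0.807, 0.347, 0.478); φ = arcsin(p_z) ≈ 28.58°, λ = atan2(p_y, p_x) ≈ 23.29°.

≈ lat 29°, lon 23°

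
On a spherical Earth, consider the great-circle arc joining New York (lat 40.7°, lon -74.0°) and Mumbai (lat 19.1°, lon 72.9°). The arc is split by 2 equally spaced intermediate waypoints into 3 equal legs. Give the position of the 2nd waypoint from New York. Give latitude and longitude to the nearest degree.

The haversine formula gives a central angle δ ≈ 1.968 rad (112.8°) between the endpoints.
Interpolate at f = 2/3 with slerp weights a = sin((1−f)δ)/sin δ ≈ 0.661, b = sin(fδ)/sin δ ≈ 1.048.
p = a·p₁ + b·p₂ ≈ (0.429, 0.465, 0.774); φ = arcsin(p_z) ≈ 50.74°, λ = atan2(p_y, p_x) ≈ 47.26°.

≈ lat 51°, lon 47°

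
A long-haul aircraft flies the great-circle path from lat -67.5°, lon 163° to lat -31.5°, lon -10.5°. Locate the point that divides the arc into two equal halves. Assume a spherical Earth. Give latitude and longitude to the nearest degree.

From cos δ = sin φ₁ sin φ₂ + cos φ₁ cos φ₂ cos Δλ, the central angle is δ ≈ 1.412 rad (80.9°).
Interpolate at f = 1/2 with slerp weights a = sin((1−f)δ)/sin δ ≈ 0.657, b = sin(fδ)/sin δ ≈ 0.657.
p = a·p₁ + b·p₂ ≈ (0.310, -0.029, -0.950); φ = arcsin(p_z) ≈ -71.84°, λ = atan2(p_y, p_x) ≈ -5.26°.

≈ lat -72°, lon -5°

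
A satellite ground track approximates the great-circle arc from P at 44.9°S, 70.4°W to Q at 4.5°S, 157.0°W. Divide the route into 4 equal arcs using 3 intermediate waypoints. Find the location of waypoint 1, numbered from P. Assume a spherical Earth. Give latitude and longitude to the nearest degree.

≈ 41°S, 99°W

Convert each endpoint to a unit vector on the sphere (x = cos φ cos λ, y = cos φ sin λ, z = sin φ).
The central angle between the endpoints is δ = arccos(p₁·p₂) ≈ 1.473 rad (84.4°).
Interpolate at f = 1/4 with slerp weights a = sin((1−f)δ)/sin δ ≈ 0.898, b = sin(fδ)/sin δ ≈ 0.362.
p = a·p₁ + b·p₂ ≈ (-0.119, -0.740, -0.662); φ = arcsin(p_z) ≈ -41.46°, λ = atan2(p_y, p_x) ≈ -99.11°.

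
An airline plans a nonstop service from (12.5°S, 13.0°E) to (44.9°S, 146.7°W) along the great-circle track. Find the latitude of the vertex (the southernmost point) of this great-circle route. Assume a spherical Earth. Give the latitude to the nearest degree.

≈ 74°S

The great circle lies in the plane with unit normal n̂ = (p₁ × p₂)/|p₁ × p₂|.
Here n̂_z ≈ -0.276; the vertex latitude is φ_max = arccos|n̂_z| ≈ 74.0°.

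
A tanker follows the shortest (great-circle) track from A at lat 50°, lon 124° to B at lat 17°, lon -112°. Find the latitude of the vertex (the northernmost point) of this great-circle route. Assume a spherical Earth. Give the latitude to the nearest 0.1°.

≈ 59.1°

The great circle lies in the plane with unit normal n̂ = (p₁ × p₂)/|p₁ × p₂|.
Here n̂_z ≈ +0.513; the vertex latitude is φ_max = arccos|n̂_z| ≈ 59.1°.
Check via Clairaut: cos φ_max = |cos φ₁| · sin C = cos(50.0°)·sin(53.0°) ≈ 0.513, again giving ≈ 59.1°.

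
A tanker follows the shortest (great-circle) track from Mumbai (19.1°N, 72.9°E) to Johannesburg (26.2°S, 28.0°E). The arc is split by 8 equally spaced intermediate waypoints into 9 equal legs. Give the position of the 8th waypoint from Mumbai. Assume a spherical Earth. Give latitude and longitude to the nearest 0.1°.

Write both endpoints as unit vectors p₁, p₂ with components (cos φ cos λ, cos φ sin λ, sin φ).
The central angle between the endpoints is δ = arccos(p₁·p₂) ≈ 1.097 rad (62.9°).
Interpolate at f = 8/9 with slerp weights a = sin((1−f)δ)/sin δ ≈ 0.137, b = sin(fδ)/sin δ ≈ 0.930.
p = a·p₁ + b·p₂ ≈ (0.775, 0.515, -0.366); φ = arcsin(p_z) ≈ -21.47°, λ = atan2(p_y, p_x) ≈ 33.62°.

≈ 21.5°S, 33.6°E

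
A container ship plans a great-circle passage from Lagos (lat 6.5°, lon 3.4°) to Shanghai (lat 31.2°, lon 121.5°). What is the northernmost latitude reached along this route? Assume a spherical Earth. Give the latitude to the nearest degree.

The great circle lies in the plane with unit normal n̂ = (p₁ × p₂)/|p₁ × p₂|.
Here n̂_z ≈ +0.798; the vertex latitude is φ_max = arccos|n̂_z| ≈ 37.1°.
Check via Clairaut: cos φ_max = |cos φ₁| · sin C = cos(6.5°)·sin(53.4°) ≈ 0.798, again giving ≈ 37.1°.

≈ 37°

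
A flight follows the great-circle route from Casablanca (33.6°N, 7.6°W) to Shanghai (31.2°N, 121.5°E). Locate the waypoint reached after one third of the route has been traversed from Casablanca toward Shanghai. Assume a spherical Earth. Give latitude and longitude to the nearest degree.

≈ (53°N, 30°E)

The haversine formula gives a central angle δ ≈ 1.734 rad (99.4°) between the endpoints.
Interpolate at f = 1/3 with slerp weights a = sin((1−f)δ)/sin δ ≈ 0.928, b = sin(fδ)/sin δ ≈ 0.554.
p = a·p₁ + b·p₂ ≈ (0.518, 0.302, 0.800); φ = arcsin(p_z) ≈ 53.15°, λ = atan2(p_y, p_x) ≈ 30.20°.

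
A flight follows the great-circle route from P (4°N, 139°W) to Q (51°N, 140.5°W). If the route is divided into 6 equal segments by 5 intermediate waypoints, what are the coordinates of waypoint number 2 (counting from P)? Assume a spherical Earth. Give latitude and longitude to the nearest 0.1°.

Write both endpoints as unit vectors p₁, p₂ with components (cos φ cos λ, cos φ sin λ, sin φ).
The central angle between the endpoints is δ = arccos(p₁·p₂) ≈ 0.821 rad (47.0°).
Interpolate at f = 2/6 with slerp weights a = sin((1−f)δ)/sin δ ≈ 0.711, b = sin(fδ)/sin δ ≈ 0.369.
p = a·p₁ + b·p₂ ≈ (-0.715, -0.613, 0.337); φ = arcsin(p_z) ≈ 19.67°, λ = atan2(p_y, p_x) ≈ -139.37°.

≈ (19.7°N, 139.4°W)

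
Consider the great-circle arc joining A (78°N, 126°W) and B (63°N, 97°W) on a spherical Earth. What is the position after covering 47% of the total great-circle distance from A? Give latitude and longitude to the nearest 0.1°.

Write both endpoints as unit vectors p₁, p₂ with components (cos φ cos λ, cos φ sin λ, sin φ).
The central angle between the endpoints is δ = arccos(p₁·p₂) ≈ 0.304 rad (17.4°).
Interpolate at f = 0.47 with slerp weights a = sin((1−f)δ)/sin δ ≈ 0.536, b = sin(fδ)/sin δ ≈ 0.476.
p = a·p₁ + b·p₂ ≈ (-0.092, -0.305, 0.948); φ = arcsin(p_z) ≈ 71.46°, λ = atan2(p_y, p_x) ≈ -106.78°.

≈ (71.5°N, 106.8°W)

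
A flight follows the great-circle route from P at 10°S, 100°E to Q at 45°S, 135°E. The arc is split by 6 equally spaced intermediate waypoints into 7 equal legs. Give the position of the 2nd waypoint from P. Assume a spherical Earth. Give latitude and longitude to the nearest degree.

Convert each endpoint to a unit vector on the sphere (x = cos φ cos λ, y = cos φ sin λ, z = sin φ).
The central angle between the endpoints is δ = arccos(p₁·p₂) ≈ 0.805 rad (46.1°).
Interpolate at f = 2/7 with slerp weights a = sin((1−f)δ)/sin δ ≈ 0.754, b = sin(fδ)/sin δ ≈ 0.316.
p = a·p₁ + b·p₂ ≈ (-0.287, 0.890, -0.355); φ = arcsin(p_z) ≈ -20.77°, λ = atan2(p_y, p_x) ≈ 107.88°.

≈ 21°S, 108°E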